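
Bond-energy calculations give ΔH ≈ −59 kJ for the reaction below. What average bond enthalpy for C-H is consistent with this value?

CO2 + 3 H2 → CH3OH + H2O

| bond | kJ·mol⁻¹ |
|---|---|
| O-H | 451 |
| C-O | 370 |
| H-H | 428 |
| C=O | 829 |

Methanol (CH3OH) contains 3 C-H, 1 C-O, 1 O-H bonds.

Let D be the C-H bond energy.
Σ(broken) = 2×829 + 3×428 = 2942
Σ(formed) = 3×D + 1×370 + 3×451 = 1723 + 3D
ΔH = Σ(broken) − Σ(formed) = (2942) − (1723 + 3D) = +1219 − 3D
Setting this equal to −59 kJ gives 3D = 1278, so D = 426 kJ/mol.

D(C-H) ≈ 426 kJ/mol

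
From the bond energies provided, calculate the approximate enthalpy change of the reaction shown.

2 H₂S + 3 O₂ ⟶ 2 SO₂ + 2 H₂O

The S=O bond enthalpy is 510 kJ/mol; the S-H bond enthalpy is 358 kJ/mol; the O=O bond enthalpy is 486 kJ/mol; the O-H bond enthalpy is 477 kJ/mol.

Bonds broken (reactants):
  O=O: 3 × 486 = 1458
  S-H: 4 × 358 = 1432
  Σ(broken) = 2890 kJ
Bonds formed (products):
  O-H: 4 × 477 = 1908
  S=O: 4 × 510 = 2040
  Σ(formed) = 3948 kJ
ΔH = Σ(broken) − Σ(formed) = 2890 − 3948 = −1058 kJ

ΔH ≈ −1058 kJ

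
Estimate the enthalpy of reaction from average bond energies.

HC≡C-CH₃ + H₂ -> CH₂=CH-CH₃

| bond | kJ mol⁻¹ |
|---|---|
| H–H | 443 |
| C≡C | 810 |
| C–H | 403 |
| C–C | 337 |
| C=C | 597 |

Bonds broken (reactants):
  C≡C: 1 × 810 = 810
  C–C: 1 × 337 = 337
  C–H: 4 × 403 = 1612
  H–H: 1 × 443 = 443
  Σ(broken) = 3202 kJ
Bonds formed (products):
  C–C: 1 × 337 = 337
  C–H: 6 × 403 = 2418
  C=C: 1 × 597 = 597
  Σ(formed) = 3352 kJ
ΔH = Σ(broken) − Σ(formed) = 3202 − 3352 = −150 kJ

ΔH ≈ −150 kJ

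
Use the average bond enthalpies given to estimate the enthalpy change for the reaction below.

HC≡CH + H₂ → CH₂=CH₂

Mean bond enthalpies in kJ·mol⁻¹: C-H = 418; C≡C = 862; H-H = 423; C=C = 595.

ΔH ≈ −146 kJ

Bonds broken (reactants):
  C≡C: 1 × 862 = 862
  C-H: 2 × 418 = 836
  H-H: 1 × 423 = 423
  Σ(broken) = 2121 kJ
Bonds formed (products):
  C-H: 4 × 418 = 1672
  C=C: 1 × 595 = 595
  Σ(formed) = 2267 kJ
ΔH = Σ(broken) − Σ(formed) = 2121 − 2267 = −146 kJ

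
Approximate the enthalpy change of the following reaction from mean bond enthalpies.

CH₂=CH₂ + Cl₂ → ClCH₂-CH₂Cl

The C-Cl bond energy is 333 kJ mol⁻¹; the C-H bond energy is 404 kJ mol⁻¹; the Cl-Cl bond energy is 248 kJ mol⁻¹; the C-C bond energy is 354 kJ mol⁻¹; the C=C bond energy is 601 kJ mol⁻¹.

ΔH ≈ −171 kJ

Bonds broken (reactants):
  C-H: 4 × 404 = 1616
  C=C: 1 × 601 = 601
  Cl-Cl: 1 × 248 = 248
  Σ(broken) = 2465 kJ
Bonds formed (products):
  C-C: 1 × 354 = 354
  C-Cl: 2 × 333 = 666
  C-H: 4 × 404 = 1616
  Σ(formed) = 2636 kJ
ΔH = Σ(broken) − Σ(formed) = 2465 − 2636 = −171 kJ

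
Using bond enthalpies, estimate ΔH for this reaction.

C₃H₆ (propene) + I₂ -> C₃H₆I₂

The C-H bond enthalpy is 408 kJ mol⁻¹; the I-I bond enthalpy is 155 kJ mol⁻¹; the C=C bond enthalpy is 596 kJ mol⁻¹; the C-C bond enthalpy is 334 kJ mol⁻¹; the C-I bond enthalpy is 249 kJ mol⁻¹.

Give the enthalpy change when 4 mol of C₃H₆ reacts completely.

Bonds broken (reactants):
  C-C: 1 × 334 = 334
  C-H: 6 × 408 = 2448
  C=C: 1 × 596 = 596
  I-I: 1 × 155 = 155
  Σ(broken) = 3533 kJ
Bonds formed (products):
  C-C: 2 × 334 = 668
  C-H: 6 × 408 = 2448
  C-I: 2 × 249 = 498
  Σ(formed) = 3614 kJ
ΔH = Σ(broken) − Σ(formed) = 3533 − 3614 = −81 kJ
For 4× the reaction as written: 4 × (−81) = −324 kJ

ΔH = −324 kJ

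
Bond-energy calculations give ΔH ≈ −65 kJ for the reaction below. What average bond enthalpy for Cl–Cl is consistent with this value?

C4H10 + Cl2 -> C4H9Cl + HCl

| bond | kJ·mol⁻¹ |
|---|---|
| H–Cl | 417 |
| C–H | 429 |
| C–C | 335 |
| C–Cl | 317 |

Let D be the Cl–Cl bond energy.
Σ(broken) = 3×335 + 10×429 + 1×D = 5295 + D
Σ(formed) = 3×335 + 1×317 + 9×429 + 1×417 = 5600
ΔH = Σ(broken) − Σ(formed) = (5295 + D) − (5600) = −305 + D
Setting this equal to −65 kJ gives D = 240 kJ/mol.

D(Cl–Cl) ≈ 240 kJ/mol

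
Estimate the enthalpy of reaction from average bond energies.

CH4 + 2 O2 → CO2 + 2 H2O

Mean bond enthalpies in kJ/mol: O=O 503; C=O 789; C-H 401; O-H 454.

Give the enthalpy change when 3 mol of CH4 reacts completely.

Bonds broken (reactants):
  C-H: 4 × 401 = 1604
  O=O: 2 × 503 = 1006
  Σ(broken) = 2610 kJ
Bonds formed (products):
  C=O: 2 × 789 = 1578
  O-H: 4 × 454 = 1816
  Σ(formed) = 3394 kJ
ΔH = Σ(broken) − Σ(formed) = 2610 − 3394 = −784 kJ
For 3× the reaction as written: 3 × (−784) = −2352 kJ

ΔH = −2352 kJ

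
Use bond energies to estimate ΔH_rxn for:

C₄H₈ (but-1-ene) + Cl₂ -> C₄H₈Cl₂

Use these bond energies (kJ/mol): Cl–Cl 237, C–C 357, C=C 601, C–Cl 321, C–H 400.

ΔH ≈ −161 kJ

Bonds broken (reactants):
  C–C: 2 × 357 = 714
  C–H: 8 × 400 = 3200
  C=C: 1 × 601 = 601
  Cl–Cl: 1 × 237 = 237
  Σ(broken) = 4752 kJ
Bonds formed (products):
  C–C: 3 × 357 = 1071
  C–Cl: 2 × 321 = 642
  C–H: 8 × 400 = 3200
  Σ(formed) = 4913 kJ
ΔH = Σ(broken) − Σ(formed) = 4752 − 4913 = −161 kJ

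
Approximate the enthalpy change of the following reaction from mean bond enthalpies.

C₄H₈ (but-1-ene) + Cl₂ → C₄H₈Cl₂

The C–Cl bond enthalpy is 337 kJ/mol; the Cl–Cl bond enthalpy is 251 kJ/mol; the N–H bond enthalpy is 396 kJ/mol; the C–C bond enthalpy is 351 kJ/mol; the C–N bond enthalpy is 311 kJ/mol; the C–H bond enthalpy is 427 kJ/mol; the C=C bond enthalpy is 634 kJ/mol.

ΔH ≈ −140 kJ

Bonds broken (reactants):
  C–C: 2 × 351 = 702
  C–H: 8 × 427 = 3416
  C=C: 1 × 634 = 634
  Cl–Cl: 1 × 251 = 251
  Σ(broken) = 5003 kJ
Bonds formed (products):
  C–C: 3 × 351 = 1053
  C–Cl: 2 × 337 = 674
  C–H: 8 × 427 = 3416
  Σ(formed) = 5143 kJ
ΔH = Σ(broken) − Σ(formed) = 5003 − 5143 = −140 kJ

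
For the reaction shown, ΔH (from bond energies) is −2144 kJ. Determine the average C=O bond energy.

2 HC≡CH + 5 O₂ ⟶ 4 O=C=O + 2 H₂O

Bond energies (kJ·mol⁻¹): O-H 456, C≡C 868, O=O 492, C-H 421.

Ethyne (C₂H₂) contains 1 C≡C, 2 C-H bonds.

Let D be the C=O bond energy.
Σ(broken) = 2×868 + 4×421 + 5×492 = 5880
Σ(formed) = 8×D + 4×456 = 1824 + 8D
ΔH = Σ(broken) − Σ(formed) = (5880) − (1824 + 8D) = +4056 − 8D
Setting this equal to −2144 kJ gives 8D = 6200, so D = 775 kJ/mol.

D(C=O) ≈ 775 kJ/mol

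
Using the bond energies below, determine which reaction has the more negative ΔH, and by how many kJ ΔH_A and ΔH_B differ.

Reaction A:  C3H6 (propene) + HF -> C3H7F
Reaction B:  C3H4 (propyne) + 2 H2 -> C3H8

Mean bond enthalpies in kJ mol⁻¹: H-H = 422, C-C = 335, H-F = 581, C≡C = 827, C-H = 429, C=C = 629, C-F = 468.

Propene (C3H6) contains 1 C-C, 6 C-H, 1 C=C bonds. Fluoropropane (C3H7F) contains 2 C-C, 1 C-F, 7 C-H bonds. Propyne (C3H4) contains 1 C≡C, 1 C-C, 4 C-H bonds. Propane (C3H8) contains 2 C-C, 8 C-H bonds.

Reaction A:
  Bonds broken (reactants):
    C-C: 1 × 335 = 335
    C-H: 6 × 429 = 2574
    C=C: 1 × 629 = 629
    H-F: 1 × 581 = 581
    Σ(broken) = 4119 kJ
  Bonds formed (products):
    C-C: 2 × 335 = 670
    C-F: 1 × 468 = 468
    C-H: 7 × 429 = 3003
    Σ(formed) = 4141 kJ
  ΔH_A = 4119 − 4141 = −22 kJ
Reaction B:
  Bonds broken (reactants):
    C≡C: 1 × 827 = 827
    C-C: 1 × 335 = 335
    C-H: 4 × 429 = 1716
    H-H: 2 × 422 = 844
    Σ(broken) = 3722 kJ
  Bonds formed (products):
    C-C: 2 × 335 = 670
    C-H: 8 × 429 = 3432
    Σ(formed) = 4102 kJ
  ΔH_B = 3722 − 4102 = −380 kJ
ΔH_A − ΔH_B = +358 kJ, so reaction B has the more negative ΔH; |ΔH_A − ΔH_B| = 358 kJ.

Reaction B, by 358 kJ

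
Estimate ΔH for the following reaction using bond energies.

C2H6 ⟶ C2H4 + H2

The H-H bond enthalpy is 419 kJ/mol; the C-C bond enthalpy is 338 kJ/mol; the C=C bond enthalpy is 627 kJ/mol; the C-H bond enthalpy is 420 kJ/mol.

ΔH ≈ +132 kJ

Bonds broken (reactants):
  C-C: 1 × 338 = 338
  C-H: 6 × 420 = 2520
  Σ(broken) = 2858 kJ
Bonds formed (products):
  C-H: 4 × 420 = 1680
  C=C: 1 × 627 = 627
  H-H: 1 × 419 = 419
  Σ(formed) = 2726 kJ
ΔH = Σ(broken) − Σ(formed) = 2858 − 2726 = +132 kJ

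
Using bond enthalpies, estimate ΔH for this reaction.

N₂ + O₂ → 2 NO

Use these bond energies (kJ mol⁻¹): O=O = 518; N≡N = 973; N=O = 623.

Bonds broken (reactants):
  N≡N: 1 × 973 = 973
  O=O: 1 × 518 = 518
  Σ(broken) = 1491 kJ
Bonds formed (products):
  N=O: 2 × 623 = 1246
  Σ(formed) = 1246 kJ
ΔH = Σ(broken) − Σ(formed) = 1491 − 1246 = +245 kJ

ΔH ≈ +245 kJ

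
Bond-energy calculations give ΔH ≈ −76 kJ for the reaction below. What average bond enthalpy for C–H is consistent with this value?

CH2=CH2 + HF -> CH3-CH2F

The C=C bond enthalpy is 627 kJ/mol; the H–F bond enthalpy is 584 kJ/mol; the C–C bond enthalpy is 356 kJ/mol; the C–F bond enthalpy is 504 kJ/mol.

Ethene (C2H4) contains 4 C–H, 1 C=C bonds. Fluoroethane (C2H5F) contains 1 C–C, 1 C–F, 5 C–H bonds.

Let D be the C–H bond energy.
Σ(broken) = 4×D + 1×627 + 1×584 = 1211 + 4D
Σ(formed) = 1×356 + 1×504 + 5×D = 860 + 5D
ΔH = Σ(broken) − Σ(formed) = (1211 + 4D) − (860 + 5D) = +351 − D
Setting this equal to −76 kJ gives D = 427 kJ/mol.

D(C–H) ≈ 427 kJ/mol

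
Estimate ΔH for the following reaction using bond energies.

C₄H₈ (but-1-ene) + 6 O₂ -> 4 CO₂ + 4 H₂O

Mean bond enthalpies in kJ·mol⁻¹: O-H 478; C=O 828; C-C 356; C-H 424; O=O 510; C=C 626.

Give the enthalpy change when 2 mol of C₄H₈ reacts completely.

ΔH = −5316 kJ

Bonds broken (reactants):
  C-C: 2 × 356 = 712
  C-H: 8 × 424 = 3392
  C=C: 1 × 626 = 626
  O=O: 6 × 510 = 3060
  Σ(broken) = 7790 kJ
Bonds formed (products):
  C=O: 8 × 828 = 6624
  O-H: 8 × 478 = 3824
  Σ(formed) = 10448 kJ
ΔH = Σ(broken) − Σ(formed) = 7790 − 10448 = −2658 kJ
For 2× the reaction as written: 2 × (−2658) = −5316 kJ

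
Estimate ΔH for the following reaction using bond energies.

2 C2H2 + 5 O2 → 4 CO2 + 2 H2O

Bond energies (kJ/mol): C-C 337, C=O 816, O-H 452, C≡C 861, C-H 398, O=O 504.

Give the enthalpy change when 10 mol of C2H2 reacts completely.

Bonds broken (reactants):
  C≡C: 2 × 861 = 1722
  C-H: 4 × 398 = 1592
  O=O: 5 × 504 = 2520
  Σ(broken) = 5834 kJ
Bonds formed (products):
  C=O: 8 × 816 = 6528
  O-H: 4 × 452 = 1808
  Σ(formed) = 8336 kJ
ΔH = Σ(broken) − Σ(formed) = 5834 − 8336 = −2502 kJ
For 5× the reaction as written: 5 × (−2502) = −12510 kJ

ΔH = −12510 kJ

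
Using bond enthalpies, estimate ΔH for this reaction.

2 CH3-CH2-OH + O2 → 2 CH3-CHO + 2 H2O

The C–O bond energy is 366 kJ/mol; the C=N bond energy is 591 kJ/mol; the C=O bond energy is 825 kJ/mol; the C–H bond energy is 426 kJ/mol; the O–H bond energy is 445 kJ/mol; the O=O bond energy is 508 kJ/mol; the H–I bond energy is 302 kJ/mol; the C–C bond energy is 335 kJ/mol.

ΔH ≈ −448 kJ

Bonds broken (reactants):
  C–C: 2 × 335 = 670
  C–H: 10 × 426 = 4260
  C–O: 2 × 366 = 732
  O–H: 2 × 445 = 890
  O=O: 1 × 508 = 508
  Σ(broken) = 7060 kJ
Bonds formed (products):
  C–C: 2 × 335 = 670
  C–H: 8 × 426 = 3408
  C=O: 2 × 825 = 1650
  O–H: 4 × 445 = 1780
  Σ(formed) = 7508 kJ
ΔH = Σ(broken) − Σ(formed) = 7060 − 7508 = −448 kJ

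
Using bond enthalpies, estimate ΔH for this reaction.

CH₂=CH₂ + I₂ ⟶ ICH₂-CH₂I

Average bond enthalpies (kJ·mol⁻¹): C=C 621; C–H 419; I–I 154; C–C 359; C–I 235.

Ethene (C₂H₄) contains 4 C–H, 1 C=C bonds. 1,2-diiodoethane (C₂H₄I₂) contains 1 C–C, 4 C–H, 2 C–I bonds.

ΔH ≈ −54 kJ

Bonds broken (reactants):
  C–H: 4 × 419 = 1676
  C=C: 1 × 621 = 621
  I–I: 1 × 154 = 154
  Σ(broken) = 2451 kJ
Bonds formed (products):
  C–C: 1 × 359 = 359
  C–H: 4 × 419 = 1676
  C–I: 2 × 235 = 470
  Σ(formed) = 2505 kJ
ΔH = Σ(broken) − Σ(formed) = 2451 − 2505 = −54 kJ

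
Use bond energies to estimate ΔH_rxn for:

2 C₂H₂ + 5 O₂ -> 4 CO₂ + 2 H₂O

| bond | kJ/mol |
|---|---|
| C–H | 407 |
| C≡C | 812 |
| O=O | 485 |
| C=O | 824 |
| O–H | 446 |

ΔH ≈ −2699 kJ

Bonds broken (reactants):
  C≡C: 2 × 812 = 1624
  C–H: 4 × 407 = 1628
  O=O: 5 × 485 = 2425
  Σ(broken) = 5677 kJ
Bonds formed (products):
  C=O: 8 × 824 = 6592
  O–H: 4 × 446 = 1784
  Σ(formed) = 8376 kJ
ΔH = Σ(broken) − Σ(formed) = 5677 − 8376 = −2699 kJ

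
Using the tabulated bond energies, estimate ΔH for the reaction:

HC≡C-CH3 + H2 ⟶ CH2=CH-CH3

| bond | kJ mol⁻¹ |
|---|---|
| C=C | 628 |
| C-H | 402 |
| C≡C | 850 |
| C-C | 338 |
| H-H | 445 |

Bonds broken (reactants):
  C≡C: 1 × 850 = 850
  C-C: 1 × 338 = 338
  C-H: 4 × 402 = 1608
  H-H: 1 × 445 = 445
  Σ(broken) = 3241 kJ
Bonds formed (products):
  C-C: 1 × 338 = 338
  C-H: 6 × 402 = 2412
  C=C: 1 × 628 = 628
  Σ(formed) = 3378 kJ
ΔH = Σ(broken) − Σ(formed) = 3241 − 3378 = −137 kJ

ΔH ≈ −137 kJ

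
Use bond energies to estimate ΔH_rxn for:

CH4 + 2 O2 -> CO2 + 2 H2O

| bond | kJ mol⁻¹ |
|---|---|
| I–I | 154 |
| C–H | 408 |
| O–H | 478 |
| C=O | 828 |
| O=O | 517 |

ΔH ≈ −902 kJ

Bonds broken (reactants):
  C–H: 4 × 408 = 1632
  O=O: 2 × 517 = 1034
  Σ(broken) = 2666 kJ
Bonds formed (products):
  C=O: 2 × 828 = 1656
  O–H: 4 × 478 = 1912
  Σ(formed) = 3568 kJ
ΔH = Σ(broken) − Σ(formed) = 2666 − 3568 = −902 kJ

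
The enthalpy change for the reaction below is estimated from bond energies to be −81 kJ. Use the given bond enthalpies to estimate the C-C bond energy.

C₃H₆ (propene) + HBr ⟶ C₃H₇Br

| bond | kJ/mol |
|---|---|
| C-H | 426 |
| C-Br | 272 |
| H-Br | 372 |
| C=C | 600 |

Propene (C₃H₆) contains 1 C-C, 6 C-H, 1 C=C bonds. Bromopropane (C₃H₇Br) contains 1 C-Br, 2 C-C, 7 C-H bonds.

Let D be the C-C bond energy.
Σ(broken) = 1×D + 6×426 + 1×600 + 1×372 = 3528 + D
Σ(formed) = 1×272 + 2×D + 7×426 = 3254 + 2D
ΔH = Σ(broken) − Σ(formed) = (3528 + D) − (3254 + 2D) = +274 − D
Setting this equal to −81 kJ gives D = 355 kJ/mol.

D(C-C) ≈ 355 kJ/mol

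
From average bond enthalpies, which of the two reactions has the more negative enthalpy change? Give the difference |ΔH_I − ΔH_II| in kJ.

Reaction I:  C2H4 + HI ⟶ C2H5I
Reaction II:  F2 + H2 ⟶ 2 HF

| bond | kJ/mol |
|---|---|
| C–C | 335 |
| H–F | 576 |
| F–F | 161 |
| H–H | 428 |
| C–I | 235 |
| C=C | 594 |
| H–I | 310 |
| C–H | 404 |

Reaction I:
  Bonds broken (reactants):
    C–H: 4 × 404 = 1616
    C=C: 1 × 594 = 594
    H–I: 1 × 310 = 310
    Σ(broken) = 2520 kJ
  Bonds formed (products):
    C–C: 1 × 335 = 335
    C–H: 5 × 404 = 2020
    C–I: 1 × 235 = 235
    Σ(formed) = 2590 kJ
  ΔH_I = 2520 − 2590 = −70 kJ
Reaction II:
  Bonds broken (reactants):
    F–F: 1 × 161 = 161
    H–H: 1 × 428 = 428
    Σ(broken) = 589 kJ
  Bonds formed (products):
    H–F: 2 × 576 = 1152
    Σ(formed) = 1152 kJ
  ΔH_II = 589 − 1152 = −563 kJ
ΔH_I − ΔH_II = +493 kJ, so reaction II has the more negative ΔH; |ΔH_I − ΔH_II| = 493 kJ.

Reaction II, by 493 kJ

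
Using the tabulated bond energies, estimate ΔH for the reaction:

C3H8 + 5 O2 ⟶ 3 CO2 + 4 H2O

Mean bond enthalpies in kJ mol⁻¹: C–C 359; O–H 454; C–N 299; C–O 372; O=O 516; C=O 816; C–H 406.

Bonds broken (reactants):
  C–C: 2 × 359 = 718
  C–H: 8 × 406 = 3248
  O=O: 5 × 516 = 2580
  Σ(broken) = 6546 kJ
Bonds formed (products):
  C=O: 6 × 816 = 4896
  O–H: 8 × 454 = 3632
  Σ(formed) = 8528 kJ
ΔH = Σ(broken) − Σ(formed) = 6546 − 8528 = −1982 kJ

ΔH ≈ −1982 kJ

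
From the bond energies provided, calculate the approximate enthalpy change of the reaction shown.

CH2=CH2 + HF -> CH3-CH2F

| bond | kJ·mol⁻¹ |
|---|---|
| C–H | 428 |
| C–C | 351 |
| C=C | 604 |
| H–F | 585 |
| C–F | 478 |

Bonds broken (reactants):
  C–H: 4 × 428 = 1712
  C=C: 1 × 604 = 604
  H–F: 1 × 585 = 585
  Σ(broken) = 2901 kJ
Bonds formed (products):
  C–C: 1 × 351 = 351
  C–F: 1 × 478 = 478
  C–H: 5 × 428 = 2140
  Σ(formed) = 2969 kJ
ΔH = Σ(broken) − Σ(formed) = 2901 − 2969 = −68 kJ

ΔH ≈ −68 kJ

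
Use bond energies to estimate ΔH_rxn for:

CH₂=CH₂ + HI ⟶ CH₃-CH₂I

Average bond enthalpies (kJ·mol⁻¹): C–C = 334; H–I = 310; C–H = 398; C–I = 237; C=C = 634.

Bonds broken (reactants):
  C–H: 4 × 398 = 1592
  C=C: 1 × 634 = 634
  H–I: 1 × 310 = 310
  Σ(broken) = 2536 kJ
Bonds formed (products):
  C–C: 1 × 334 = 334
  C–H: 5 × 398 = 1990
  C–I: 1 × 237 = 237
  Σ(formed) = 2561 kJ
ΔH = Σ(broken) − Σ(formed) = 2536 − 2561 = −25 kJ

ΔH ≈ −25 kJ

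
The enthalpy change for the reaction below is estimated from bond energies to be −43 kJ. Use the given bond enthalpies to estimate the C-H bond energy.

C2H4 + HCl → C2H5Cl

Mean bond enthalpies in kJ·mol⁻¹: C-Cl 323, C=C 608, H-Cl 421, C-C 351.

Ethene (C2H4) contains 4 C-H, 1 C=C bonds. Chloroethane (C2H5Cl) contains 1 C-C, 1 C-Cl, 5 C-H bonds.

Let D be the C-H bond energy.
Σ(broken) = 4×D + 1×608 + 1×421 = 1029 + 4D
Σ(formed) = 1×351 + 1×323 + 5×D = 674 + 5D
ΔH = Σ(broken) − Σ(formed) = (1029 + 4D) − (674 + 5D) = +355 − D
Setting this equal to −43 kJ gives D = 398 kJ/mol.

D(C-H) ≈ 398 kJ/mol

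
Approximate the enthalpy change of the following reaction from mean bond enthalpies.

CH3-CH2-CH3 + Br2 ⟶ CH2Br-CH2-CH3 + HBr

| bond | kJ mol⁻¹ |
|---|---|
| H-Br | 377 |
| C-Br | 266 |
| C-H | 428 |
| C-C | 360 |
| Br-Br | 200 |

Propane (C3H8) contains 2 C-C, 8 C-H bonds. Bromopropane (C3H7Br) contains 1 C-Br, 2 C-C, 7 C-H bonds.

ΔH ≈ −15 kJ

Bonds broken (reactants):
  Br-Br: 1 × 200 = 200
  C-C: 2 × 360 = 720
  C-H: 8 × 428 = 3424
  Σ(broken) = 4344 kJ
Bonds formed (products):
  C-Br: 1 × 266 = 266
  C-C: 2 × 360 = 720
  C-H: 7 × 428 = 2996
  H-Br: 1 × 377 = 377
  Σ(formed) = 4359 kJ
ΔH = Σ(broken) − Σ(formed) = 4344 − 4359 = −15 kJ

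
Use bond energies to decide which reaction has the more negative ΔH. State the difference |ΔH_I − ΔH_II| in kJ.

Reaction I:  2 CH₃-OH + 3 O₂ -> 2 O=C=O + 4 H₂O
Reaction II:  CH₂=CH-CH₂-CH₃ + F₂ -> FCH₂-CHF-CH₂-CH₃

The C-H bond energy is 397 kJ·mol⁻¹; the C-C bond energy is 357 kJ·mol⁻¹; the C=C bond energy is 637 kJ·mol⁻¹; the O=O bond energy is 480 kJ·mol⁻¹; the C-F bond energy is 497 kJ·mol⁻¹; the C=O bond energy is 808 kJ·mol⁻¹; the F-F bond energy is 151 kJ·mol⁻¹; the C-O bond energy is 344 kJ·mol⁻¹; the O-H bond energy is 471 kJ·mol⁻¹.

Reaction I, by 985 kJ

Reaction I:
  Bonds broken (reactants):
    C-H: 6 × 397 = 2382
    C-O: 2 × 344 = 688
    O-H: 2 × 471 = 942
    O=O: 3 × 480 = 1440
    Σ(broken) = 5452 kJ
  Bonds formed (products):
    C=O: 4 × 808 = 3232
    O-H: 8 × 471 = 3768
    Σ(formed) = 7000 kJ
  ΔH_I = 5452 − 7000 = −1548 kJ
Reaction II:
  Bonds broken (reactants):
    C-C: 2 × 357 = 714
    C-H: 8 × 397 = 3176
    C=C: 1 × 637 = 637
    F-F: 1 × 151 = 151
    Σ(broken) = 4678 kJ
  Bonds formed (products):
    C-C: 3 × 357 = 1071
    C-F: 2 × 497 = 994
    C-H: 8 × 397 = 3176
    Σ(formed) = 5241 kJ
  ΔH_II = 4678 − 5241 = −563 kJ
ΔH_I − ΔH_II = −985 kJ, so reaction I has the more negative ΔH; |ΔH_I − ΔH_II| = 985 kJ.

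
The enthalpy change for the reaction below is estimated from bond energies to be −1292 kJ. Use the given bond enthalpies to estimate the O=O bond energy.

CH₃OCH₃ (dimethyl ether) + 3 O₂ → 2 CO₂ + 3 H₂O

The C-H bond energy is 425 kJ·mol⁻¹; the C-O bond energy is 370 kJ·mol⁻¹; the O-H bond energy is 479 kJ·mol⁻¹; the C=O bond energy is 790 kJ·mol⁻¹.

D(O=O) ≈ 484 kJ/mol

Let D be the O=O bond energy.
Σ(broken) = 6×425 + 2×370 + 3×D = 3290 + 3D
Σ(formed) = 4×790 + 6×479 = 6034
ΔH = Σ(broken) − Σ(formed) = (3290 + 3D) − (6034) = −2744 + 3D
Setting this equal to −1292 kJ gives 3D = 1452, so D = 484 kJ/mol.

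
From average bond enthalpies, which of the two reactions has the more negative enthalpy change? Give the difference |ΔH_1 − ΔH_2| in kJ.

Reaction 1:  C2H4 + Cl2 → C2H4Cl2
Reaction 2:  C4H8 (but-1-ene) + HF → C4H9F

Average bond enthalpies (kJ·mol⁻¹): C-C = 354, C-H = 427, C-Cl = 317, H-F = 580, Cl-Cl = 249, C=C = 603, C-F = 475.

Reaction 1:
  Bonds broken (reactants):
    C-H: 4 × 427 = 1708
    C=C: 1 × 603 = 603
    Cl-Cl: 1 × 249 = 249
    Σ(broken) = 2560 kJ
  Bonds formed (products):
    C-C: 1 × 354 = 354
    C-Cl: 2 × 317 = 634
    C-H: 4 × 427 = 1708
    Σ(formed) = 2696 kJ
  ΔH_1 = 2560 − 2696 = −136 kJ
Reaction 2:
  Bonds broken (reactants):
    C-C: 2 × 354 = 708
    C-H: 8 × 427 = 3416
    C=C: 1 × 603 = 603
    H-F: 1 × 580 = 580
    Σ(broken) = 5307 kJ
  Bonds formed (products):
    C-C: 3 × 354 = 1062
    C-F: 1 × 475 = 475
    C-H: 9 × 427 = 3843
    Σ(formed) = 5380 kJ
  ΔH_2 = 5307 − 5380 = −73 kJ
ΔH_1 − ΔH_2 = −63 kJ, so reaction 1 has the more negative ΔH; |ΔH_1 − ΔH_2| = 63 kJ.

Reaction 1, by 63 kJ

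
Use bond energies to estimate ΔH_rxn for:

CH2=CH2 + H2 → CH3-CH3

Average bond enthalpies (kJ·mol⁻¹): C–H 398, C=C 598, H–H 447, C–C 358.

Bonds broken (reactants):
  C–H: 4 × 398 = 1592
  C=C: 1 × 598 = 598
  H–H: 1 × 447 = 447
  Σ(broken) = 2637 kJ
Bonds formed (products):
  C–C: 1 × 358 = 358
  C–H: 6 × 398 = 2388
  Σ(formed) = 2746 kJ
ΔH = Σ(broken) − Σ(formed) = 2637 − 2746 = −109 kJ

ΔH ≈ −109 kJ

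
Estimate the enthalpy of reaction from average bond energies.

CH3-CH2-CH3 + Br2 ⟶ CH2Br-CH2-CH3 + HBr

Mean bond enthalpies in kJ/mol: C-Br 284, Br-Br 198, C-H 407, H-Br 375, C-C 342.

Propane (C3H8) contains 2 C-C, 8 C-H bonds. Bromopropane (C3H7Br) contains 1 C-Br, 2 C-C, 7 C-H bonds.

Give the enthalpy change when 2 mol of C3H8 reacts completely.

Bonds broken (reactants):
  Br-Br: 1 × 198 = 198
  C-C: 2 × 342 = 684
  C-H: 8 × 407 = 3256
  Σ(broken) = 4138 kJ
Bonds formed (products):
  C-Br: 1 × 284 = 284
  C-C: 2 × 342 = 684
  C-H: 7 × 407 = 2849
  H-Br: 1 × 375 = 375
  Σ(formed) = 4192 kJ
ΔH = Σ(broken) − Σ(formed) = 4138 − 4192 = −54 kJ
For 2× the reaction as written: 2 × (−54) = −108 kJ

ΔH = −108 kJ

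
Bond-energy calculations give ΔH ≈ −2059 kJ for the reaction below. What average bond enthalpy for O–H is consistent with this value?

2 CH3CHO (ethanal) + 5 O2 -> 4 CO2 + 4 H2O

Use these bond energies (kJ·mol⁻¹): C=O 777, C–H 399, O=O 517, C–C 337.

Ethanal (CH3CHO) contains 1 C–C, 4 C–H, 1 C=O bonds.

D(O–H) ≈ 481 kJ/mol

Let D be the O–H bond energy.
Σ(broken) = 2×337 + 8×399 + 2×777 + 5×517 = 8005
Σ(formed) = 8×777 + 8×D = 6216 + 8D
ΔH = Σ(broken) − Σ(formed) = (8005) − (6216 + 8D) = +1789 − 8D
Setting this equal to −2059 kJ gives 8D = 3848, so D = 481 kJ/mol.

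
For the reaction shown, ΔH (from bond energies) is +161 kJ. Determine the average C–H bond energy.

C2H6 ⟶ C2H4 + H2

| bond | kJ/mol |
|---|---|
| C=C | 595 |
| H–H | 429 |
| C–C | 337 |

Let D be the C–H bond energy.
Σ(broken) = 1×337 + 6×D = 337 + 6D
Σ(formed) = 4×D + 1×595 + 1×429 = 1024 + 4D
ΔH = Σ(broken) − Σ(formed) = (337 + 6D) − (1024 + 4D) = −687 + 2D
Setting this equal to +161 kJ gives 2D = 848, so D = 424 kJ/mol.

D(C–H) ≈ 424 kJ/mol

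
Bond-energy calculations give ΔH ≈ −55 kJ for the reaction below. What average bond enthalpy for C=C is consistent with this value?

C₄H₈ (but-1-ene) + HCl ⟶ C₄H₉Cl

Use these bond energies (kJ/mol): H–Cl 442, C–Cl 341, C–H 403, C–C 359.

Let D be the C=C bond energy.
Σ(broken) = 2×359 + 8×403 + 1×D + 1×442 = 4384 + D
Σ(formed) = 3×359 + 1×341 + 9×403 = 5045
ΔH = Σ(broken) − Σ(formed) = (4384 + D) − (5045) = −661 + D
Setting this equal to −55 kJ gives D = 606 kJ/mol.

D(C=C) ≈ 606 kJ/mol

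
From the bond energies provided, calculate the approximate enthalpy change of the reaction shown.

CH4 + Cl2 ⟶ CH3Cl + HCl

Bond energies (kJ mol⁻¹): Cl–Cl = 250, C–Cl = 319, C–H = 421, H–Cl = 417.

Bonds broken (reactants):
  C–H: 4 × 421 = 1684
  Cl–Cl: 1 × 250 = 250
  Σ(broken) = 1934 kJ
Bonds formed (products):
  C–Cl: 1 × 319 = 319
  C–H: 3 × 421 = 1263
  H–Cl: 1 × 417 = 417
  Σ(formed) = 1999 kJ
ΔH = Σ(broken) − Σ(formed) = 1934 − 1999 = −65 kJ

ΔH ≈ −65 kJ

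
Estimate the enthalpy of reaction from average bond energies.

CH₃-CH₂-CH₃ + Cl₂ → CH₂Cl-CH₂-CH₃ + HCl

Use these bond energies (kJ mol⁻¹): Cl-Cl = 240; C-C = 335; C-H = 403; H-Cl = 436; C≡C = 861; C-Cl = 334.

Bonds broken (reactants):
  C-C: 2 × 335 = 670
  C-H: 8 × 403 = 3224
  Cl-Cl: 1 × 240 = 240
  Σ(broken) = 4134 kJ
Bonds formed (products):
  C-C: 2 × 335 = 670
  C-Cl: 1 × 334 = 334
  C-H: 7 × 403 = 2821
  H-Cl: 1 × 436 = 436
  Σ(formed) = 4261 kJ
ΔH = Σ(broken) − Σ(formed) = 4134 − 4261 = −127 kJ

ΔH ≈ −127 kJ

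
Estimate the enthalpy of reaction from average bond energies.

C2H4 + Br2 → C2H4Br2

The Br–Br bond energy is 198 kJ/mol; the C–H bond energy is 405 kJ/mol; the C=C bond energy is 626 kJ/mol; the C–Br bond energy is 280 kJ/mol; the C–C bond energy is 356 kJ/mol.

ΔH ≈ −92 kJ

Bonds broken (reactants):
  Br–Br: 1 × 198 = 198
  C–H: 4 × 405 = 1620
  C=C: 1 × 626 = 626
  Σ(broken) = 2444 kJ
Bonds formed (products):
  C–Br: 2 × 280 = 560
  C–C: 1 × 356 = 356
  C–H: 4 × 405 = 1620
  Σ(formed) = 2536 kJ
ΔH = Σ(broken) − Σ(formed) = 2444 − 2536 = −92 kJ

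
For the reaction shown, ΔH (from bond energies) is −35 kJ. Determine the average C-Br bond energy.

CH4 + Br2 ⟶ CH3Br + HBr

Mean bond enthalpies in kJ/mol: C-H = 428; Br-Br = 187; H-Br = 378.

D(C-Br) ≈ 272 kJ/mol

Let D be the C-Br bond energy.
Σ(broken) = 1×187 + 4×428 = 1899
Σ(formed) = 1×D + 3×428 + 1×378 = 1662 + D
ΔH = Σ(broken) − Σ(formed) = (1899) − (1662 + D) = +237 − D
Setting this equal to −35 kJ gives D = 272 kJ/mol.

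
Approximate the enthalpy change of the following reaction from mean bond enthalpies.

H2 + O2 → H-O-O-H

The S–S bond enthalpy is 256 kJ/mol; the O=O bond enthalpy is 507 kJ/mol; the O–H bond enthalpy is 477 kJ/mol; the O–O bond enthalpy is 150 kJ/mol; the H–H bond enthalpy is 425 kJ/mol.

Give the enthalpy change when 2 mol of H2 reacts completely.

ΔH = −344 kJ

Bonds broken (reactants):
  H–H: 1 × 425 = 425
  O=O: 1 × 507 = 507
  Σ(broken) = 932 kJ
Bonds formed (products):
  O–H: 2 × 477 = 954
  O–O: 1 × 150 = 150
  Σ(formed) = 1104 kJ
ΔH = Σ(broken) − Σ(formed) = 932 − 1104 = −172 kJ
For 2× the reaction as written: 2 × (−172) = −344 kJ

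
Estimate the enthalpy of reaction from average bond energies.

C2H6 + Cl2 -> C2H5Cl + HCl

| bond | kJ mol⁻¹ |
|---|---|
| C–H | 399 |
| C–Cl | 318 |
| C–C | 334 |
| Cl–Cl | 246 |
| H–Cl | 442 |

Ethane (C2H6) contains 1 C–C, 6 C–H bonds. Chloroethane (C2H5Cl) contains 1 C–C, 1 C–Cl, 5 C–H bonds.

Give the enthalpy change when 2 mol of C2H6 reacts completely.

Bonds broken (reactants):
  C–C: 1 × 334 = 334
  C–H: 6 × 399 = 2394
  Cl–Cl: 1 × 246 = 246
  Σ(broken) = 2974 kJ
Bonds formed (products):
  C–C: 1 × 334 = 334
  C–Cl: 1 × 318 = 318
  C–H: 5 × 399 = 1995
  H–Cl: 1 × 442 = 442
  Σ(formed) = 3089 kJ
ΔH = Σ(broken) − Σ(formed) = 2974 − 3089 = −115 kJ
For 2× the reaction as written: 2 × (−115) = −230 kJ

ΔH = −230 kJ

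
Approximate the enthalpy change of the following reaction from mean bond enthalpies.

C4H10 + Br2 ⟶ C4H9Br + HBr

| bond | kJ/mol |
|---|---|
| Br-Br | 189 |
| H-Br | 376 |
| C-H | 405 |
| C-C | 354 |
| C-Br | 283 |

ΔH ≈ −65 kJ

Bonds broken (reactants):
  Br-Br: 1 × 189 = 189
  C-C: 3 × 354 = 1062
  C-H: 10 × 405 = 4050
  Σ(broken) = 5301 kJ
Bonds formed (products):
  C-Br: 1 × 283 = 283
  C-C: 3 × 354 = 1062
  C-H: 9 × 405 = 3645
  H-Br: 1 × 376 = 376
  Σ(formed) = 5366 kJ
ΔH = Σ(broken) − Σ(formed) = 5301 − 5366 = −65 kJ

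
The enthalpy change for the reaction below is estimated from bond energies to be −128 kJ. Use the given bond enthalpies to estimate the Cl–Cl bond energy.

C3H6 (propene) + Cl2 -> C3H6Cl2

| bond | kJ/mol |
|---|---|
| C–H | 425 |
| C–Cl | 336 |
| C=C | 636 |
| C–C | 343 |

D(Cl–Cl) ≈ 251 kJ/mol

Let D be the Cl–Cl bond energy.
Σ(broken) = 1×343 + 6×425 + 1×636 + 1×D = 3529 + D
Σ(formed) = 2×343 + 2×336 + 6×425 = 3908
ΔH = Σ(broken) − Σ(formed) = (3529 + D) − (3908) = −379 + D
Setting this equal to −128 kJ gives D = 251 kJ/mol.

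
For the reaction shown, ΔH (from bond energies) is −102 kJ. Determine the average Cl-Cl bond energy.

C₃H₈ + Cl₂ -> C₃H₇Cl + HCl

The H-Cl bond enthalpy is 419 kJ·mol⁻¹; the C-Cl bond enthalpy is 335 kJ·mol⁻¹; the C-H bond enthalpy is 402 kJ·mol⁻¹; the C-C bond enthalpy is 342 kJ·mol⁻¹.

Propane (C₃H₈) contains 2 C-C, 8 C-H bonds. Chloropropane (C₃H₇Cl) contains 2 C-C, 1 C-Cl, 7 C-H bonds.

Let D be the Cl-Cl bond energy.
Σ(broken) = 2×342 + 8×402 + 1×D = 3900 + D
Σ(formed) = 2×342 + 1×335 + 7×402 + 1×419 = 4252
ΔH = Σ(broken) − Σ(formed) = (3900 + D) − (4252) = −352 + D
Setting this equal to −102 kJ gives D = 250 kJ/mol.

D(Cl-Cl) ≈ 250 kJ/mol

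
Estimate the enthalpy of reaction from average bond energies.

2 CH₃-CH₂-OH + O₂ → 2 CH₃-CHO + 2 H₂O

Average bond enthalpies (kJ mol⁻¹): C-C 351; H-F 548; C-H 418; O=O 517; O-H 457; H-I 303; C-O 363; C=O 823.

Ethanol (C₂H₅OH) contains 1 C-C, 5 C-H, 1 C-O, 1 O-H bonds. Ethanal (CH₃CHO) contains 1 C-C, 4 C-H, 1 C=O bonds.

ΔH ≈ −481 kJ

Bonds broken (reactants):
  C-C: 2 × 351 = 702
  C-H: 10 × 418 = 4180
  C-O: 2 × 363 = 726
  O-H: 2 × 457 = 914
  O=O: 1 × 517 = 517
  Σ(broken) = 7039 kJ
Bonds formed (products):
  C-C: 2 × 351 = 702
  C-H: 8 × 418 = 3344
  C=O: 2 × 823 = 1646
  O-H: 4 × 457 = 1828
  Σ(formed) = 7520 kJ
ΔH = Σ(broken) − Σ(formed) = 7039 − 7520 = −481 kJ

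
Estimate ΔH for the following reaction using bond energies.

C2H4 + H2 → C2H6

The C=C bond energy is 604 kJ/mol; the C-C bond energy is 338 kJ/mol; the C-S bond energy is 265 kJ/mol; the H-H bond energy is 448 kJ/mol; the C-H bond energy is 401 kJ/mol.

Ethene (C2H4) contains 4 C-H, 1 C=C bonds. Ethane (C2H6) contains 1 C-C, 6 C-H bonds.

Bonds broken (reactants):
  C-H: 4 × 401 = 1604
  C=C: 1 × 604 = 604
  H-H: 1 × 448 = 448
  Σ(broken) = 2656 kJ
Bonds formed (products):
  C-C: 1 × 338 = 338
  C-H: 6 × 401 = 2406
  Σ(formed) = 2744 kJ
ΔH = Σ(broken) − Σ(formed) = 2656 − 2744 = −88 kJ

ΔH ≈ −88 kJ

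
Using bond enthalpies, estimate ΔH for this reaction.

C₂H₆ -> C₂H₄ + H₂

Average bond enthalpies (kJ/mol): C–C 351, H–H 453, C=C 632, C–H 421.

ΔH ≈ +108 kJ

Bonds broken (reactants):
  C–C: 1 × 351 = 351
  C–H: 6 × 421 = 2526
  Σ(broken) = 2877 kJ
Bonds formed (products):
  C–H: 4 × 421 = 1684
  C=C: 1 × 632 = 632
  H–H: 1 × 453 = 453
  Σ(formed) = 2769 kJ
ΔH = Σ(broken) − Σ(formed) = 2877 − 2769 = +108 kJ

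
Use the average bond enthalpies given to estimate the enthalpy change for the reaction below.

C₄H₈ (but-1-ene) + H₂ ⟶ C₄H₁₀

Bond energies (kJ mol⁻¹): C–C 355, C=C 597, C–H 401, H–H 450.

Bonds broken (reactants):
  C–C: 2 × 355 = 710
  C–H: 8 × 401 = 3208
  C=C: 1 × 597 = 597
  H–H: 1 × 450 = 450
  Σ(broken) = 4965 kJ
Bonds formed (products):
  C–C: 3 × 355 = 1065
  C–H: 10 × 401 = 4010
  Σ(formed) = 5075 kJ
ΔH = Σ(broken) − Σ(formed) = 4965 − 5075 = −110 kJ

ΔH ≈ −110 kJ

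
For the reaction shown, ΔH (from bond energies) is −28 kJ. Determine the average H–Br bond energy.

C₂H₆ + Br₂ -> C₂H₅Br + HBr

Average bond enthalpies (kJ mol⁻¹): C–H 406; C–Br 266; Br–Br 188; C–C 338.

D(H–Br) ≈ 356 kJ/mol

Let D be the H–Br bond energy.
Σ(broken) = 1×188 + 1×338 + 6×406 = 2962
Σ(formed) = 1×266 + 1×338 + 5×406 + 1×D = 2634 + D
ΔH = Σ(broken) − Σ(formed) = (2962) − (2634 + D) = +328 − D
Setting this equal to −28 kJ gives D = 356 kJ/mol.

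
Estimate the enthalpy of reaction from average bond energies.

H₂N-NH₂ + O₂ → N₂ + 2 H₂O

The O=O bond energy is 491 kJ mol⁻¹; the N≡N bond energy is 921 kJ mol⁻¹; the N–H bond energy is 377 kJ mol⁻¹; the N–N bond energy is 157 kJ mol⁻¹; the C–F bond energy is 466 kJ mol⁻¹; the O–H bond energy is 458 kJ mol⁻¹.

ΔH ≈ −597 kJ

Bonds broken (reactants):
  N–H: 4 × 377 = 1508
  N–N: 1 × 157 = 157
  O=O: 1 × 491 = 491
  Σ(broken) = 2156 kJ
Bonds formed (products):
  N≡N: 1 × 921 = 921
  O–H: 4 × 458 = 1832
  Σ(formed) = 2753 kJ
ΔH = Σ(broken) − Σ(formed) = 2156 − 2753 = −597 kJ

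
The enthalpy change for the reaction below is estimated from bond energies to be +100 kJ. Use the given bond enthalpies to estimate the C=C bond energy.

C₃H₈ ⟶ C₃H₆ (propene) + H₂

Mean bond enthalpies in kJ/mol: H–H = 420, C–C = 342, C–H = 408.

D(C=C) ≈ 638 kJ/mol

Let D be the C=C bond energy.
Σ(broken) = 2×342 + 8×408 = 3948
Σ(formed) = 1×342 + 6×408 + 1×D + 1×420 = 3210 + D
ΔH = Σ(broken) − Σ(formed) = (3948) − (3210 + D) = +738 − D
Setting this equal to +100 kJ gives D = 638 kJ/mol.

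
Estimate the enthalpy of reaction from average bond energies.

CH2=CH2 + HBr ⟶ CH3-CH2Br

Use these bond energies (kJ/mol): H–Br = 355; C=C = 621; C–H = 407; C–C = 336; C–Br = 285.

ΔH ≈ −52 kJ

Bonds broken (reactants):
  C–H: 4 × 407 = 1628
  C=C: 1 × 621 = 621
  H–Br: 1 × 355 = 355
  Σ(broken) = 2604 kJ
Bonds formed (products):
  C–Br: 1 × 285 = 285
  C–C: 1 × 336 = 336
  C–H: 5 × 407 = 2035
  Σ(formed) = 2656 kJ
ΔH = Σ(broken) − Σ(formed) = 2604 − 2656 = −52 kJ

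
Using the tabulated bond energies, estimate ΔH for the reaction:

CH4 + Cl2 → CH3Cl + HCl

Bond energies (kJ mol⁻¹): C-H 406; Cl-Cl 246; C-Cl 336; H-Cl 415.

ΔH ≈ −99 kJ

Bonds broken (reactants):
  C-H: 4 × 406 = 1624
  Cl-Cl: 1 × 246 = 246
  Σ(broken) = 1870 kJ
Bonds formed (products):
  C-Cl: 1 × 336 = 336
  C-H: 3 × 406 = 1218
  H-Cl: 1 × 415 = 415
  Σ(formed) = 1969 kJ
ΔH = Σ(broken) − Σ(formed) = 1870 − 1969 = −99 kJ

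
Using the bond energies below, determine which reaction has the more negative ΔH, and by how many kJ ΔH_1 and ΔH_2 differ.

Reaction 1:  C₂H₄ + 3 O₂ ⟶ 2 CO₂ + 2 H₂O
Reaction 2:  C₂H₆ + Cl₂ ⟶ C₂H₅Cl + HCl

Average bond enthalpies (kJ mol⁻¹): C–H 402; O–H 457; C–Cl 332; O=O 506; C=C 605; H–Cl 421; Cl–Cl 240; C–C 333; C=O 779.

Reaction 1, by 1102 kJ

Reaction 1:
  Bonds broken (reactants):
    C–H: 4 × 402 = 1608
    C=C: 1 × 605 = 605
    O=O: 3 × 506 = 1518
    Σ(broken) = 3731 kJ
  Bonds formed (products):
    C=O: 4 × 779 = 3116
    O–H: 4 × 457 = 1828
    Σ(formed) = 4944 kJ
  ΔH_1 = 3731 − 4944 = −1213 kJ
Reaction 2:
  Bonds broken (reactants):
    C–C: 1 × 333 = 333
    C–H: 6 × 402 = 2412
    Cl–Cl: 1 × 240 = 240
    Σ(broken) = 2985 kJ
  Bonds formed (products):
    C–C: 1 × 333 = 333
    C–Cl: 1 × 332 = 332
    C–H: 5 × 402 = 2010
    H–Cl: 1 × 421 = 421
    Σ(formed) = 3096 kJ
  ΔH_2 = 2985 − 3096 = −111 kJ
ΔH_1 − ΔH_2 = −1102 kJ, so reaction 1 has the more negative ΔH; |ΔH_1 − ΔH_2| = 1102 kJ.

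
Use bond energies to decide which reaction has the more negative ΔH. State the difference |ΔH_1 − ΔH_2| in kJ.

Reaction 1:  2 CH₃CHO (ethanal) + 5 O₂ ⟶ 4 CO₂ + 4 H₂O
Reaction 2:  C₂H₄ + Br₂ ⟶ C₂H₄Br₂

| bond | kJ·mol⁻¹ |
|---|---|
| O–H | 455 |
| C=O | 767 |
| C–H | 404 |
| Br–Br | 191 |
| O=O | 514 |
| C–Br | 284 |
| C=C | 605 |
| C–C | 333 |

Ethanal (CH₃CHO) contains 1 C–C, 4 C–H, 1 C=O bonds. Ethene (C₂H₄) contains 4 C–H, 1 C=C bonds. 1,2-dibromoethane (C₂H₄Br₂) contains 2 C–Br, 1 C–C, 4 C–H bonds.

Reaction 1:
  Bonds broken (reactants):
    C–C: 2 × 333 = 666
    C–H: 8 × 404 = 3232
    C=O: 2 × 767 = 1534
    O=O: 5 × 514 = 2570
    Σ(broken) = 8002 kJ
  Bonds formed (products):
    C=O: 8 × 767 = 6136
    O–H: 8 × 455 = 3640
    Σ(formed) = 9776 kJ
  ΔH_1 = 8002 − 9776 = −1774 kJ
Reaction 2:
  Bonds broken (reactants):
    Br–Br: 1 × 191 = 191
    C–H: 4 × 404 = 1616
    C=C: 1 × 605 = 605
    Σ(broken) = 2412 kJ
  Bonds formed (products):
    C–Br: 2 × 284 = 568
    C–C: 1 × 333 = 333
    C–H: 4 × 404 = 1616
    Σ(formed) = 2517 kJ
  ΔH_2 = 2412 − 2517 = −105 kJ
ΔH_1 − ΔH_2 = −1669 kJ, so reaction 1 has the more negative ΔH; |ΔH_1 − ΔH_2| = 1669 kJ.

Reaction 1, by 1669 kJ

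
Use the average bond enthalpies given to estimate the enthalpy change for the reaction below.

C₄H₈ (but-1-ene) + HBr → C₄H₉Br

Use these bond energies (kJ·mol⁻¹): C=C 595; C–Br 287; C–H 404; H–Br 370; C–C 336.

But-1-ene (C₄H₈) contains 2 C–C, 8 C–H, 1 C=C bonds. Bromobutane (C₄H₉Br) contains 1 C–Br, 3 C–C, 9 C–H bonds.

Bonds broken (reactants):
  C–C: 2 × 336 = 672
  C–H: 8 × 404 = 3232
  C=C: 1 × 595 = 595
  H–Br: 1 × 370 = 370
  Σ(broken) = 4869 kJ
Bonds formed (products):
  C–Br: 1 × 287 = 287
  C–C: 3 × 336 = 1008
  C–H: 9 × 404 = 3636
  Σ(formed) = 4931 kJ
ΔH = Σ(broken) − Σ(formed) = 4869 − 4931 = −62 kJ

ΔH ≈ −62 kJ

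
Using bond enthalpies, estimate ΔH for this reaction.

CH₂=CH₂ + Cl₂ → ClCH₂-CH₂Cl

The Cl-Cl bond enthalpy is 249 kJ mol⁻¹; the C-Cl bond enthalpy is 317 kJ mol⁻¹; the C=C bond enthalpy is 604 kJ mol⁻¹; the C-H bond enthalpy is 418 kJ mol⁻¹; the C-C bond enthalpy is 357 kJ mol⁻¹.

Bonds broken (reactants):
  C-H: 4 × 418 = 1672
  C=C: 1 × 604 = 604
  Cl-Cl: 1 × 249 = 249
  Σ(broken) = 2525 kJ
Bonds formed (products):
  C-C: 1 × 357 = 357
  C-Cl: 2 × 317 = 634
  C-H: 4 × 418 = 1672
  Σ(formed) = 2663 kJ
ΔH = Σ(broken) − Σ(formed) = 2525 − 2663 = −138 kJ

ΔH ≈ −138 kJ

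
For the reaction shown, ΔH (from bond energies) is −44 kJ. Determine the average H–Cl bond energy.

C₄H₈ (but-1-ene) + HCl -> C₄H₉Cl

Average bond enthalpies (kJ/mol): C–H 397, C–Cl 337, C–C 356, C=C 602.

D(H–Cl) ≈ 444 kJ/mol

Let D be the H–Cl bond energy.
Σ(broken) = 2×356 + 8×397 + 1×602 + 1×D = 4490 + D
Σ(formed) = 3×356 + 1×337 + 9×397 = 4978
ΔH = Σ(broken) − Σ(formed) = (4490 + D) − (4978) = −488 + D
Setting this equal to −44 kJ gives D = 444 kJ/mol.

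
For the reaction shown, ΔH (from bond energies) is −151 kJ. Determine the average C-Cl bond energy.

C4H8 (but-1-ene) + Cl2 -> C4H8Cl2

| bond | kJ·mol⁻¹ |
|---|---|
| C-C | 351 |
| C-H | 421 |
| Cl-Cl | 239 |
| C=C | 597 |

Let D be the C-Cl bond energy.
Σ(broken) = 2×351 + 8×421 + 1×597 + 1×239 = 4906
Σ(formed) = 3×351 + 2×D + 8×421 = 4421 + 2D
ΔH = Σ(broken) − Σ(formed) = (4906) − (4421 + 2D) = +485 − 2D
Setting this equal to −151 kJ gives 2D = 636, so D = 318 kJ/mol.

D(C-Cl) ≈ 318 kJ/mol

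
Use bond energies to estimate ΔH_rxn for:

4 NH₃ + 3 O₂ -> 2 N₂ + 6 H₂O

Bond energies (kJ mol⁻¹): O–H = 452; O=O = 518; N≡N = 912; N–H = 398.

Bonds broken (reactants):
  N–H: 12 × 398 = 4776
  O=O: 3 × 518 = 1554
  Σ(broken) = 6330 kJ
Bonds formed (products):
  N≡N: 2 × 912 = 1824
  O–H: 12 × 452 = 5424
  Σ(formed) = 7248 kJ
ΔH = Σ(broken) − Σ(formed) = 6330 − 7248 = −918 kJ

ΔH ≈ −918 kJ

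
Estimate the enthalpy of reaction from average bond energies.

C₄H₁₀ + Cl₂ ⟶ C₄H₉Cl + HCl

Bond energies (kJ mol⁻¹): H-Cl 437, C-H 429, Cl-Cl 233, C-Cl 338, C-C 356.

Bonds broken (reactants):
  C-C: 3 × 356 = 1068
  C-H: 10 × 429 = 4290
  Cl-Cl: 1 × 233 = 233
  Σ(broken) = 5591 kJ
Bonds formed (products):
  C-C: 3 × 356 = 1068
  C-Cl: 1 × 338 = 338
  C-H: 9 × 429 = 3861
  H-Cl: 1 × 437 = 437
  Σ(formed) = 5704 kJ
ΔH = Σ(broken) − Σ(formed) = 5591 − 5704 = −113 kJ

ΔH ≈ −113 kJ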